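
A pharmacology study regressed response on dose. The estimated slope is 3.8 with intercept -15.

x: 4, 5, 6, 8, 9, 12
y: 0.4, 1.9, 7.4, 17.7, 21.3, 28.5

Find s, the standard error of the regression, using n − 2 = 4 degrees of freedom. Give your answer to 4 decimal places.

x=4: ŷ = -15 + 3.8·4 = 0.2; r = 0.4 − 0.2 = 0.2
x=5: ŷ = -15 + 3.8·5 = 4; r = 1.9 − 4 = -2.1
x=6: ŷ = -15 + 3.8·6 = 7.8; r = 7.4 − 7.8 = -0.4
x=8: ŷ = -15 + 3.8·8 = 15.4; r = 17.7 − 15.4 = 2.3
x=9: ŷ = -15 + 3.8·9 = 19.2; r = 21.3 − 19.2 = 2.1
x=12: ŷ = -15 + 3.8·12 = 30.6; r = 28.5 − 30.6 = -2.1
SSE = 0.04 + 4.41 + 0.16 + 5.29 + 4.41 + 4.41 = 18.72
s = √(18.72/4) = √4.68 ≈ 2.1633

s = 2.1633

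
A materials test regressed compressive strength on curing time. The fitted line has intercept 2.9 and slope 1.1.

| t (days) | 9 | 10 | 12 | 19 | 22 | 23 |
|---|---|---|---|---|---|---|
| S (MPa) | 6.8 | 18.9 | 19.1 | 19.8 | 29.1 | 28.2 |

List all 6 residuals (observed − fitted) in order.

t=9: ŷ = 2.9 + 1.1·9 = 12.8; r = 6.8 − 12.8 = -6
t=10: ŷ = 2.9 + 1.1·10 = 13.9; r = 18.9 − 13.9 = 5
t=12: ŷ = 2.9 + 1.1·12 = 16.1; r = 19.1 − 16.1 = 3
t=19: ŷ = 2.9 + 1.1·19 = 23.8; r = 19.8 − 23.8 = -4
t=22: ŷ = 2.9 + 1.1·22 = 27.1; r = 29.1 − 27.1 = 2
t=23: ŷ = 2.9 + 1.1·23 = 28.2; r = 28.2 − 28.2 = 0

-6, 5, 3, -4, 2, 0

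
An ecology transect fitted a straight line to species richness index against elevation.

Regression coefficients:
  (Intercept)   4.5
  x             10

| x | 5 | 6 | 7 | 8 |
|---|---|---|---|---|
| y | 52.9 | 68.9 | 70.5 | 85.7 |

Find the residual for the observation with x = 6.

ŷ = 4.5 + 10·6 = 64.5
r = 68.9 − 64.5 = 4.4

r = 4.4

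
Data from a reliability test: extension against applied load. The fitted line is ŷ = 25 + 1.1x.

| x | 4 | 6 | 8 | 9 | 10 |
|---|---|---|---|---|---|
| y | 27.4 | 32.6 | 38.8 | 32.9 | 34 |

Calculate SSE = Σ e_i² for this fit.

SSE = 38

x=4: ŷ = 25 + 1.1·4 = 29.4; e = 27.4 − 29.4 = -2
x=6: ŷ = 25 + 1.1·6 = 31.6; e = 32.6 − 31.6 = 1
x=8: ŷ = 25 + 1.1·8 = 33.8; e = 38.8 − 33.8 = 5
x=9: ŷ = 25 + 1.1·9 = 34.9; e = 32.9 − 34.9 = -2
x=10: ŷ = 25 + 1.1·10 = 36; e = 34 − 36 = -2
SSE = 4 + 1 + 25 + 4 + 4 = 38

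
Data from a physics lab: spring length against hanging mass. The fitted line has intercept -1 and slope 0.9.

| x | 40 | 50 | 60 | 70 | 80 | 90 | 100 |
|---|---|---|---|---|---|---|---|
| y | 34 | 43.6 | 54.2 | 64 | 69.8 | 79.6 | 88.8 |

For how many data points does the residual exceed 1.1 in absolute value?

3

x=40: ŷ = -1 + 0.9·40 = 35; r = 34 − 35 = -1
x=50: ŷ = -1 + 0.9·50 = 44; r = 43.6 − 44 = -0.4
x=60: ŷ = -1 + 0.9·60 = 53; r = 54.2 − 53 = 1.2
x=70: ŷ = -1 + 0.9·70 = 62; r = 64 − 62 = 2
x=80: ŷ = -1 + 0.9·80 = 71; r = 69.8 − 71 = -1.2
x=90: ŷ = -1 + 0.9·90 = 80; r = 79.6 − 80 = -0.4
x=100: ŷ = -1 + 0.9·100 = 89; r = 88.8 − 89 = -0.2
|r| > 1.1: x=60 (|r|=1.2), x=70 (|r|=2), x=80 (|r|=1.2) → 3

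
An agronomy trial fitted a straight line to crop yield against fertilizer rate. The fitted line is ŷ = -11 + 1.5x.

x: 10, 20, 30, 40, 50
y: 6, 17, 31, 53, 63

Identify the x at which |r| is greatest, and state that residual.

x = 40, r = 4

x=10: ŷ = -11 + 1.5·10 = 4; r = 6 − 4 = 2
x=20: ŷ = -11 + 1.5·20 = 19; r = 17 − 19 = -2
x=30: ŷ = -11 + 1.5·30 = 34; r = 31 − 34 = -3
x=40: ŷ = -11 + 1.5·40 = 49; r = 53 − 49 = 4
x=50: ŷ = -11 + 1.5·50 = 64; r = 63 − 64 = -1
Largest |r| is 4 at x = 40, residual 4.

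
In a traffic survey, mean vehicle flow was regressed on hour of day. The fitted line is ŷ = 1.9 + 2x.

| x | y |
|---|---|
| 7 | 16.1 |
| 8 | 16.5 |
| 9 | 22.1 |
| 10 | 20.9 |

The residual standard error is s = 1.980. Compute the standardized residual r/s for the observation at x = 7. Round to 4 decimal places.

0.1010

ŷ = 1.9 + 2·7 = 15.9
r = 16.1 − 15.9 = 0.2
r/s = 0.2 / 1.980 = 0.1010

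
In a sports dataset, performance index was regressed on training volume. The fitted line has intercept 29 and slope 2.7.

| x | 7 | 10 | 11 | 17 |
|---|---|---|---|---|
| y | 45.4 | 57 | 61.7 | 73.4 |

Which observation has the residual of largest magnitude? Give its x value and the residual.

x = 11, e = 3

x=7: ŷ = 29 + 2.7·7 = 47.9; e = 45.4 − 47.9 = -2.5
x=10: ŷ = 29 + 2.7·10 = 56; e = 57 − 56 = 1
x=11: ŷ = 29 + 2.7·11 = 58.7; e = 61.7 − 58.7 = 3
x=17: ŷ = 29 + 2.7·17 = 74.9; e = 73.4 − 74.9 = -1.5
Largest |e| is 3 at x = 11, residual 3.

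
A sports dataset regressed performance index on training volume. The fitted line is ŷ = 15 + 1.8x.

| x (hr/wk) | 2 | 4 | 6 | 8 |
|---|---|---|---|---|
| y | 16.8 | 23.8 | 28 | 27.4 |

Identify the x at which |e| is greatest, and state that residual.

x=2: ŷ = 15 + 1.8·2 = 18.6; e = 16.8 − 18.6 = -1.8
x=4: ŷ = 15 + 1.8·4 = 22.2; e = 23.8 − 22.2 = 1.6
x=6: ŷ = 15 + 1.8·6 = 25.8; e = 28 − 25.8 = 2.2
x=8: ŷ = 15 + 1.8·8 = 29.4; e = 27.4 − 29.4 = -2
Largest |e| is 2.2 at x = 6, residual 2.2.

x = 6, e = 2.2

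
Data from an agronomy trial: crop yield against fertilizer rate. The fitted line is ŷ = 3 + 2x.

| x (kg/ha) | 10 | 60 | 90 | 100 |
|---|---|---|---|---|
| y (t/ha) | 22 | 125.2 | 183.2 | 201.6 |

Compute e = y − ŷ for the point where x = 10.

e = -1

ŷ = 3 + 2·10 = 23
e = 22 − 23 = -1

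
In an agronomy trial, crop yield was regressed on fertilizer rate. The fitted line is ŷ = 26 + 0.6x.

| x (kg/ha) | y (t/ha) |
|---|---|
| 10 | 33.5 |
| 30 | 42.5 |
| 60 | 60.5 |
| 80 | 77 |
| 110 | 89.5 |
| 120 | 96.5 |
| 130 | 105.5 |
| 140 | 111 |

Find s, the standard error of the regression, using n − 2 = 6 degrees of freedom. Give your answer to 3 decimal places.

x=10: ŷ = 26 + 0.6·10 = 32; r = 33.5 − 32 = 1.5
x=30: ŷ = 26 + 0.6·30 = 44; r = 42.5 − 44 = -1.5
x=60: ŷ = 26 + 0.6·60 = 62; r = 60.5 − 62 = -1.5
x=80: ŷ = 26 + 0.6·80 = 74; r = 77 − 74 = 3
x=110: ŷ = 26 + 0.6·110 = 92; r = 89.5 − 92 = -2.5
x=120: ŷ = 26 + 0.6·120 = 98; r = 96.5 − 98 = -1.5
x=130: ŷ = 26 + 0.6·130 = 104; r = 105.5 − 104 = 1.5
x=140: ŷ = 26 + 0.6·140 = 110; r = 111 − 110 = 1
SSE = 2.25 + 2.25 + 2.25 + 9 + 6.25 + 2.25 + 2.25 + 1 = 27.5
s = √(27.5/6) = √4.58333 ≈ 2.141

s = 2.141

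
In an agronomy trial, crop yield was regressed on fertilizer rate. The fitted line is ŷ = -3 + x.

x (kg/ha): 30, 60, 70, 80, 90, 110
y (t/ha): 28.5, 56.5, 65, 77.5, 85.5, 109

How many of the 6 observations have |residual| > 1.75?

x=30: ŷ = -3 + 30 = 27; e = 28.5 − 27 = 1.5
x=60: ŷ = -3 + 60 = 57; e = 56.5 − 57 = -0.5
x=70: ŷ = -3 + 70 = 67; e = 65 − 67 = -2
x=80: ŷ = -3 + 80 = 77; e = 77.5 − 77 = 0.5
x=90: ŷ = -3 + 90 = 87; e = 85.5 − 87 = -1.5
x=110: ŷ = -3 + 110 = 107; e = 109 − 107 = 2
|e| > 1.75: x=70 (|e|=2), x=110 (|e|=2) → 2

2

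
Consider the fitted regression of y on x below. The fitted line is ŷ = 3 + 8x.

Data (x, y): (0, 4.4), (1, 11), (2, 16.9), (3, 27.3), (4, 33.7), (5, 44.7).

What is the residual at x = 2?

ŷ = 3 + 8·2 = 19
e = 16.9 − 19 = -2.1

e = -2.1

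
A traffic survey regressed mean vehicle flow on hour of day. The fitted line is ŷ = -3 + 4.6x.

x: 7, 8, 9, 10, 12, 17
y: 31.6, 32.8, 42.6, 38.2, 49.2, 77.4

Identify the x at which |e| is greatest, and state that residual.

x=7: ŷ = -3 + 4.6·7 = 29.2; e = 31.6 − 29.2 = 2.4
x=8: ŷ = -3 + 4.6·8 = 33.8; e = 32.8 − 33.8 = -1
x=9: ŷ = -3 + 4.6·9 = 38.4; e = 42.6 − 38.4 = 4.2
x=10: ŷ = -3 + 4.6·10 = 43; e = 38.2 − 43 = -4.8
x=12: ŷ = -3 + 4.6·12 = 52.2; e = 49.2 − 52.2 = -3
x=17: ŷ = -3 + 4.6·17 = 75.2; e = 77.4 − 75.2 = 2.2
Largest |e| is 4.8 at x = 10, residual -4.8.

x = 10, e = -4.8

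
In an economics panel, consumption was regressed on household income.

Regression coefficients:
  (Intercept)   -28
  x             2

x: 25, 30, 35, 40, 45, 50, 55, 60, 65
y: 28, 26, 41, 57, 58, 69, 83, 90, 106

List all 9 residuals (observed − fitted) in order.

x=25: ŷ = -28 + 2·25 = 22; r = 28 − 22 = 6
x=30: ŷ = -28 + 2·30 = 32; r = 26 − 32 = -6
x=35: ŷ = -28 + 2·35 = 42; r = 41 − 42 = -1
x=40: ŷ = -28 + 2·40 = 52; r = 57 − 52 = 5
x=45: ŷ = -28 + 2·45 = 62; r = 58 − 62 = -4
x=50: ŷ = -28 + 2·50 = 72; r = 69 − 72 = -3
x=55: ŷ = -28 + 2·55 = 82; r = 83 − 82 = 1
x=60: ŷ = -28 + 2·60 = 92; r = 90 − 92 = -2
x=65: ŷ = -28 + 2·65 = 102; r = 106 − 102 = 4

6, -6, -1, 5, -4, -3, 1, -2, 4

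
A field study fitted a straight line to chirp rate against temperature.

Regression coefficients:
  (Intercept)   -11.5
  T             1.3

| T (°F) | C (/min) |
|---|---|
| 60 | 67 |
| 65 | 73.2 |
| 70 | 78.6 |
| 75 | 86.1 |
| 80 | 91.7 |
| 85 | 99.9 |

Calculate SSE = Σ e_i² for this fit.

T=60: ŷ = -11.5 + 1.3·60 = 66.5; e = 67 − 66.5 = 0.5
T=65: ŷ = -11.5 + 1.3·65 = 73; e = 73.2 − 73 = 0.2
T=70: ŷ = -11.5 + 1.3·70 = 79.5; e = 78.6 − 79.5 = -0.9
T=75: ŷ = -11.5 + 1.3·75 = 86; e = 86.1 − 86 = 0.1
T=80: ŷ = -11.5 + 1.3·80 = 92.5; e = 91.7 − 92.5 = -0.8
T=85: ŷ = -11.5 + 1.3·85 = 99; e = 99.9 − 99 = 0.9
SSE = 0.25 + 0.04 + 0.81 + 0.01 + 0.64 + 0.81 = 2.56

SSE = 2.56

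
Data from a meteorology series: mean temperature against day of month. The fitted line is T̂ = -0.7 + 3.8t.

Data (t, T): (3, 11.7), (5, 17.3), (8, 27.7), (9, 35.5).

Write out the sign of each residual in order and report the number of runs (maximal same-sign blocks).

t=3: T̂ = -0.7 + 3.8·3 = 10.7; r = 11.7 − 10.7 = 1
t=5: T̂ = -0.7 + 3.8·5 = 18.3; r = 17.3 − 18.3 = -1
t=8: T̂ = -0.7 + 3.8·8 = 29.7; r = 27.7 − 29.7 = -2
t=9: T̂ = -0.7 + 3.8·9 = 33.5; r = 35.5 − 33.5 = 2
Signs: + − − +
Runs: +×1, −×2, +×1 → 3

3 runs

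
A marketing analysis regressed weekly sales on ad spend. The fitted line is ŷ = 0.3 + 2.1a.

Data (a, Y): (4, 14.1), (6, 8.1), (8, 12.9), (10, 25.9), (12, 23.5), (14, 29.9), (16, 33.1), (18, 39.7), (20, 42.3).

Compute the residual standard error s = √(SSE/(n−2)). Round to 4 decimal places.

s = 3.7462

a=4: ŷ = 0.3 + 2.1·4 = 8.7; e = 14.1 − 8.7 = 5.4
a=6: ŷ = 0.3 + 2.1·6 = 12.9; e = 8.1 − 12.9 = -4.8
a=8: ŷ = 0.3 + 2.1·8 = 17.1; e = 12.9 − 17.1 = -4.2
a=10: ŷ = 0.3 + 2.1·10 = 21.3; e = 25.9 − 21.3 = 4.6
a=12: ŷ = 0.3 + 2.1·12 = 25.5; e = 23.5 − 25.5 = -2
a=14: ŷ = 0.3 + 2.1·14 = 29.7; e = 29.9 − 29.7 = 0.2
a=16: ŷ = 0.3 + 2.1·16 = 33.9; e = 33.1 − 33.9 = -0.8
a=18: ŷ = 0.3 + 2.1·18 = 38.1; e = 39.7 − 38.1 = 1.6
a=20: ŷ = 0.3 + 2.1·20 = 42.3; e = 42.3 − 42.3 = 0
SSE = 29.16 + 23.04 + 17.64 + 21.16 + 4 + 0.04 + 0.64 + 2.56 + 0 = 98.24
s = √(98.24/7) = √14.0343 ≈ 3.7462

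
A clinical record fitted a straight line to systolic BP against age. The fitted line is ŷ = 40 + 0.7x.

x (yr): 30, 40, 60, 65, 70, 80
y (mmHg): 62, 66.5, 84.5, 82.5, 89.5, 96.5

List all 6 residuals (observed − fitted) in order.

x=30: ŷ = 40 + 0.7·30 = 61; r = 62 − 61 = 1
x=40: ŷ = 40 + 0.7·40 = 68; r = 66.5 − 68 = -1.5
x=60: ŷ = 40 + 0.7·60 = 82; r = 84.5 − 82 = 2.5
x=65: ŷ = 40 + 0.7·65 = 85.5; r = 82.5 − 85.5 = -3
x=70: ŷ = 40 + 0.7·70 = 89; r = 89.5 − 89 = 0.5
x=80: ŷ = 40 + 0.7·80 = 96; r = 96.5 − 96 = 0.5

1, -1.5, 2.5, -3, 0.5, 0.5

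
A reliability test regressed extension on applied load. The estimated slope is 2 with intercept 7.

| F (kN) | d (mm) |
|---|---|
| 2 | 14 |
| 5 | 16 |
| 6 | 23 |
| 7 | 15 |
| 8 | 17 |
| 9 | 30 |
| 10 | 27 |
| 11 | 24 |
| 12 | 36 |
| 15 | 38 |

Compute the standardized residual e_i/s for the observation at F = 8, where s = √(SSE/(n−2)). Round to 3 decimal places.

F=2: ŷ = 7 + 2·2 = 11; e = 14 − 11 = 3
F=5: ŷ = 7 + 2·5 = 17; e = 16 − 17 = -1
F=6: ŷ = 7 + 2·6 = 19; e = 23 − 19 = 4
F=7: ŷ = 7 + 2·7 = 21; e = 15 − 21 = -6
F=8: ŷ = 7 + 2·8 = 23; e = 17 − 23 = -6
F=9: ŷ = 7 + 2·9 = 25; e = 30 − 25 = 5
F=10: ŷ = 7 + 2·10 = 27; e = 27 − 27 = 0
F=11: ŷ = 7 + 2·11 = 29; e = 24 − 29 = -5
F=12: ŷ = 7 + 2·12 = 31; e = 36 − 31 = 5
F=15: ŷ = 7 + 2·15 = 37; e = 38 − 37 = 1
SSE = 9 + 1 + 16 + 36 + 36 + 25 + 0 + 25 + 25 + 1 = 174
s = √(174/8) = 4.66369
e/s = -6 / 4.66369 = -1.287

-1.287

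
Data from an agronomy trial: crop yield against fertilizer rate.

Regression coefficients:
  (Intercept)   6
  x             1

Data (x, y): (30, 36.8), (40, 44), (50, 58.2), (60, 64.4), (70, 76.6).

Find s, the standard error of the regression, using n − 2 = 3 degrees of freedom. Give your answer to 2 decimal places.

s = 2.03

x=30: ŷ = 6 + 30 = 36; e = 36.8 − 36 = 0.8
x=40: ŷ = 6 + 40 = 46; e = 44 − 46 = -2
x=50: ŷ = 6 + 50 = 56; e = 58.2 − 56 = 2.2
x=60: ŷ = 6 + 60 = 66; e = 64.4 − 66 = -1.6
x=70: ŷ = 6 + 70 = 76; e = 76.6 − 76 = 0.6
SSE = 0.64 + 4 + 4.84 + 2.56 + 0.36 = 12.4
s = √(12.4/3) = √4.13333 ≈ 2.03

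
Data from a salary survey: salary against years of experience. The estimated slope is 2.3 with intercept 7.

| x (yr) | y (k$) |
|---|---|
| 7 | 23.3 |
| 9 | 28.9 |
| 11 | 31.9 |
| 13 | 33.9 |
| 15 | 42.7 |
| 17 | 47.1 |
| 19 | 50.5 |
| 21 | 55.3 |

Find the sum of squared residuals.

x=7: ŷ = 7 + 2.3·7 = 23.1; r = 23.3 − 23.1 = 0.2
x=9: ŷ = 7 + 2.3·9 = 27.7; r = 28.9 − 27.7 = 1.2
x=11: ŷ = 7 + 2.3·11 = 32.3; r = 31.9 − 32.3 = -0.4
x=13: ŷ = 7 + 2.3·13 = 36.9; r = 33.9 − 36.9 = -3
x=15: ŷ = 7 + 2.3·15 = 41.5; r = 42.7 − 41.5 = 1.2
x=17: ŷ = 7 + 2.3·17 = 46.1; r = 47.1 − 46.1 = 1
x=19: ŷ = 7 + 2.3·19 = 50.7; r = 50.5 − 50.7 = -0.2
x=21: ŷ = 7 + 2.3·21 = 55.3; r = 55.3 − 55.3 = 0
SSE = 0.04 + 1.44 + 0.16 + 9 + 1.44 + 1 + 0.04 + 0 = 13.12

SSE = 13.12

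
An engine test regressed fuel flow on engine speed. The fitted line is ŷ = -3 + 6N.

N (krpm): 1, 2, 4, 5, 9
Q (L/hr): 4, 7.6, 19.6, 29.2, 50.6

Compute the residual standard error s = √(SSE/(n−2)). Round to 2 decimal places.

s = 1.82

N=1: ŷ = -3 + 6·1 = 3; r = 4 − 3 = 1
N=2: ŷ = -3 + 6·2 = 9; r = 7.6 − 9 = -1.4
N=4: ŷ = -3 + 6·4 = 21; r = 19.6 − 21 = -1.4
N=5: ŷ = -3 + 6·5 = 27; r = 29.2 − 27 = 2.2
N=9: ŷ = -3 + 6·9 = 51; r = 50.6 − 51 = -0.4
SSE = 1 + 1.96 + 1.96 + 4.84 + 0.16 = 9.92
s = √(9.92/3) = √3.30667 ≈ 1.82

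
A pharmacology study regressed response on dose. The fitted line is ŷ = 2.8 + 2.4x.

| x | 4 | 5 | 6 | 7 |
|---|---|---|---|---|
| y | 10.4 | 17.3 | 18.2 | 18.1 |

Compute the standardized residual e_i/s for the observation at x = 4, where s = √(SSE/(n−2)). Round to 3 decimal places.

-0.770

x=4: ŷ = 2.8 + 2.4·4 = 12.4; e = 10.4 − 12.4 = -2
x=5: ŷ = 2.8 + 2.4·5 = 14.8; e = 17.3 − 14.8 = 2.5
x=6: ŷ = 2.8 + 2.4·6 = 17.2; e = 18.2 − 17.2 = 1
x=7: ŷ = 2.8 + 2.4·7 = 19.6; e = 18.1 − 19.6 = -1.5
SSE = 4 + 6.25 + 1 + 2.25 = 13.5
s = √(13.5/2) = 2.59808
e/s = -2 / 2.59808 = -0.770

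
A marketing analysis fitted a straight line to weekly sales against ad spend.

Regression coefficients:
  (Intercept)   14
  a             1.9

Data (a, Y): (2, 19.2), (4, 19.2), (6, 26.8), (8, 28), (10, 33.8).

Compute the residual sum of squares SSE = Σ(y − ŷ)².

SSE = 11.76

a=2: Ŷ = 14 + 1.9·2 = 17.8; e = 19.2 − 17.8 = 1.4
a=4: Ŷ = 14 + 1.9·4 = 21.6; e = 19.2 − 21.6 = -2.4
a=6: Ŷ = 14 + 1.9·6 = 25.4; e = 26.8 − 25.4 = 1.4
a=8: Ŷ = 14 + 1.9·8 = 29.2; e = 28 − 29.2 = -1.2
a=10: Ŷ = 14 + 1.9·10 = 33; e = 33.8 − 33 = 0.8
SSE = 1.96 + 5.76 + 1.96 + 1.44 + 0.64 = 11.76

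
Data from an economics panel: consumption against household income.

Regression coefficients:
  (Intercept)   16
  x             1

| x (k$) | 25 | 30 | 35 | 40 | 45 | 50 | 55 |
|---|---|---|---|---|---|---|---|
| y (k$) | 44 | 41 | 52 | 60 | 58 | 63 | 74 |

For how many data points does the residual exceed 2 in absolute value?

x=25: ŷ = 16 + 25 = 41; r = 44 − 41 = 3
x=30: ŷ = 16 + 30 = 46; r = 41 − 46 = -5
x=35: ŷ = 16 + 35 = 51; r = 52 − 51 = 1
x=40: ŷ = 16 + 40 = 56; r = 60 − 56 = 4
x=45: ŷ = 16 + 45 = 61; r = 58 − 61 = -3
x=50: ŷ = 16 + 50 = 66; r = 63 − 66 = -3
x=55: ŷ = 16 + 55 = 71; r = 74 − 71 = 3
|r| > 2: x=25 (|r|=3), x=30 (|r|=5), x=40 (|r|=4), x=45 (|r|=3), x=50 (|r|=3), x=55 (|r|=3) → 6

6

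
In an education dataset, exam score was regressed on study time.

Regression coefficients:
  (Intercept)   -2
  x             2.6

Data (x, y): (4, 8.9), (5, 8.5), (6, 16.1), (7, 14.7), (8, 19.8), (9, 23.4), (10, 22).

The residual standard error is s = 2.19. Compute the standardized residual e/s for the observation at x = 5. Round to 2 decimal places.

ŷ = -2 + 2.6·5 = 11
e = 8.5 − 11 = -2.5
e/s = -2.5 / 2.19 = -1.14

-1.14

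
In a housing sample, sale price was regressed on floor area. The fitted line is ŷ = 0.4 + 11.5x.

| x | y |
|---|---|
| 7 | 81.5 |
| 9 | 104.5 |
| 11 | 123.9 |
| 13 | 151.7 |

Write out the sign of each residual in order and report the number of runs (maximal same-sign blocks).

x=7: ŷ = 0.4 + 11.5·7 = 80.9; e = 81.5 − 80.9 = 0.6
x=9: ŷ = 0.4 + 11.5·9 = 103.9; e = 104.5 − 103.9 = 0.6
x=11: ŷ = 0.4 + 11.5·11 = 126.9; e = 123.9 − 126.9 = -3
x=13: ŷ = 0.4 + 11.5·13 = 149.9; e = 151.7 − 149.9 = 1.8
Signs: + + − +
Runs: +×2, −×1, +×1 → 3

3 runs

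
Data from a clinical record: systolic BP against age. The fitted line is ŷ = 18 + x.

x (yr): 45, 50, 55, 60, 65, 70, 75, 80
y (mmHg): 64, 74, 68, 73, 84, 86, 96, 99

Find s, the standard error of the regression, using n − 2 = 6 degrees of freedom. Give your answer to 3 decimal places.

s = 4.123

x=45: ŷ = 18 + 45 = 63; e = 64 − 63 = 1
x=50: ŷ = 18 + 50 = 68; e = 74 − 68 = 6
x=55: ŷ = 18 + 55 = 73; e = 68 − 73 = -5
x=60: ŷ = 18 + 60 = 78; e = 73 − 78 = -5
x=65: ŷ = 18 + 65 = 83; e = 84 − 83 = 1
x=70: ŷ = 18 + 70 = 88; e = 86 − 88 = -2
x=75: ŷ = 18 + 75 = 93; e = 96 − 93 = 3
x=80: ŷ = 18 + 80 = 98; e = 99 − 98 = 1
SSE = 1 + 36 + 25 + 25 + 1 + 4 + 9 + 1 = 102
s = √(102/6) = √17 ≈ 4.123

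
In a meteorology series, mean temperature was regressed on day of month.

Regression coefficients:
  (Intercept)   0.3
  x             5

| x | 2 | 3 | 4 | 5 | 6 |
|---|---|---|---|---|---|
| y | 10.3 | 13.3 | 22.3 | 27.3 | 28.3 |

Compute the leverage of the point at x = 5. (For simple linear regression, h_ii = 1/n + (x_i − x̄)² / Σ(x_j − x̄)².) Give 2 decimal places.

x̄ = (2 + 3 + 4 + 5 + 6)/5 = 4
Σ(x − x̄)² = 4 + 1 + 0 + 1 + 4 = 10
h = 1/5 + (1)²/10 = 0.2 + 0.1 = 0.30

h = 0.30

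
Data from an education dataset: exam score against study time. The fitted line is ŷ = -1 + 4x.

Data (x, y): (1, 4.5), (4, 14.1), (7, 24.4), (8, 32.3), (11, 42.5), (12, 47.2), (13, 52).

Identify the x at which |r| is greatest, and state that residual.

x = 7, r = -2.6

x=1: ŷ = -1 + 4·1 = 3; r = 4.5 − 3 = 1.5
x=4: ŷ = -1 + 4·4 = 15; r = 14.1 − 15 = -0.9
x=7: ŷ = -1 + 4·7 = 27; r = 24.4 − 27 = -2.6
x=8: ŷ = -1 + 4·8 = 31; r = 32.3 − 31 = 1.3
x=11: ŷ = -1 + 4·11 = 43; r = 42.5 − 43 = -0.5
x=12: ŷ = -1 + 4·12 = 47; r = 47.2 − 47 = 0.2
x=13: ŷ = -1 + 4·13 = 51; r = 52 − 51 = 1
Largest |r| is 2.6 at x = 7, residual -2.6.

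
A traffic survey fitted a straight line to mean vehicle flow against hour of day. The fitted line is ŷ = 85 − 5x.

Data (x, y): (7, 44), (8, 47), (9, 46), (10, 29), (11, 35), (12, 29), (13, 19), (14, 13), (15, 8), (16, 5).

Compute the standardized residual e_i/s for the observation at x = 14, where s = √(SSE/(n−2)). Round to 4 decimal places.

-0.4444

x=7: ŷ = 85 − 5·7 = 50; e = 44 − 50 = -6
x=8: ŷ = 85 − 5·8 = 45; e = 47 − 45 = 2
x=9: ŷ = 85 − 5·9 = 40; e = 46 − 40 = 6
x=10: ŷ = 85 − 5·10 = 35; e = 29 − 35 = -6
x=11: ŷ = 85 − 5·11 = 30; e = 35 − 30 = 5
x=12: ŷ = 85 − 5·12 = 25; e = 29 − 25 = 4
x=13: ŷ = 85 − 5·13 = 20; e = 19 − 20 = -1
x=14: ŷ = 85 − 5·14 = 15; e = 13 − 15 = -2
x=15: ŷ = 85 − 5·15 = 10; e = 8 − 10 = -2
x=16: ŷ = 85 − 5·16 = 5; e = 5 − 5 = 0
SSE = 36 + 4 + 36 + 36 + 25 + 16 + 1 + 4 + 4 + 0 = 162
s = √(162/8) = 4.5
e/s = -2 / 4.5 = -0.4444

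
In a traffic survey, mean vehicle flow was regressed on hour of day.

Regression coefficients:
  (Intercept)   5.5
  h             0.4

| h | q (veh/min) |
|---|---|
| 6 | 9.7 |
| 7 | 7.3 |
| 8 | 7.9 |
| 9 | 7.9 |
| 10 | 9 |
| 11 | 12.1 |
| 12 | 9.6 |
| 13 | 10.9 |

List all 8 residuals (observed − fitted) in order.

h=6: q̂ = 5.5 + 0.4·6 = 7.9; r = 9.7 − 7.9 = 1.8
h=7: q̂ = 5.5 + 0.4·7 = 8.3; r = 7.3 − 8.3 = -1
h=8: q̂ = 5.5 + 0.4·8 = 8.7; r = 7.9 − 8.7 = -0.8
h=9: q̂ = 5.5 + 0.4·9 = 9.1; r = 7.9 − 9.1 = -1.2
h=10: q̂ = 5.5 + 0.4·10 = 9.5; r = 9 − 9.5 = -0.5
h=11: q̂ = 5.5 + 0.4·11 = 9.9; r = 12.1 − 9.9 = 2.2
h=12: q̂ = 5.5 + 0.4·12 = 10.3; r = 9.6 − 10.3 = -0.7
h=13: q̂ = 5.5 + 0.4·13 = 10.7; r = 10.9 − 10.7 = 0.2

1.8, -1, -0.8, -1.2, -0.5, 2.2, -0.7, 0.2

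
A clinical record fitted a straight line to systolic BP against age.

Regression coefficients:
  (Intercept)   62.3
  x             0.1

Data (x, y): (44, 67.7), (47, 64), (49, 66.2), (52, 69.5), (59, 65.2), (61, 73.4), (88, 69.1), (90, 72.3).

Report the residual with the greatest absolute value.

e = 5

x=44: ŷ = 62.3 + 0.1·44 = 66.7; e = 67.7 − 66.7 = 1
x=47: ŷ = 62.3 + 0.1·47 = 67; e = 64 − 67 = -3
x=49: ŷ = 62.3 + 0.1·49 = 67.2; e = 66.2 − 67.2 = -1
x=52: ŷ = 62.3 + 0.1·52 = 67.5; e = 69.5 − 67.5 = 2
x=59: ŷ = 62.3 + 0.1·59 = 68.2; e = 65.2 − 68.2 = -3
x=61: ŷ = 62.3 + 0.1·61 = 68.4; e = 73.4 − 68.4 = 5
x=88: ŷ = 62.3 + 0.1·88 = 71.1; e = 69.1 − 71.1 = -2
x=90: ŷ = 62.3 + 0.1·90 = 71.3; e = 72.3 − 71.3 = 1
Largest |e| is 5 at x = 61, residual 5.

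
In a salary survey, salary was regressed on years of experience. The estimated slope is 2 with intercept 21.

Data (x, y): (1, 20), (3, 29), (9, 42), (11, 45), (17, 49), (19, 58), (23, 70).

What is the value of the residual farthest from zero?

x=1: ŷ = 21 + 2·1 = 23; r = 20 − 23 = -3
x=3: ŷ = 21 + 2·3 = 27; r = 29 − 27 = 2
x=9: ŷ = 21 + 2·9 = 39; r = 42 − 39 = 3
x=11: ŷ = 21 + 2·11 = 43; r = 45 − 43 = 2
x=17: ŷ = 21 + 2·17 = 55; r = 49 − 55 = -6
x=19: ŷ = 21 + 2·19 = 59; r = 58 − 59 = -1
x=23: ŷ = 21 + 2·23 = 67; r = 70 − 67 = 3
Largest |r| is 6 at x = 17, residual -6.

r = -6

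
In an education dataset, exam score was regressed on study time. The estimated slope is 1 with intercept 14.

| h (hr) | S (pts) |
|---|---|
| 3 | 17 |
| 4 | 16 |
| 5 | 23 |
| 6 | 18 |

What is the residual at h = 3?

ŷ = 14 + 3 = 17
r = 17 − 17 = 0

r = 0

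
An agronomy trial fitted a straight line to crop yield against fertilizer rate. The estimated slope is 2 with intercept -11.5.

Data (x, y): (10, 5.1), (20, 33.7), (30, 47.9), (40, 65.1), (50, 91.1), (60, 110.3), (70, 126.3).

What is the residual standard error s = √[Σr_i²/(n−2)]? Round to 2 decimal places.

x=10: ŷ = -11.5 + 2·10 = 8.5; r = 5.1 − 8.5 = -3.4
x=20: ŷ = -11.5 + 2·20 = 28.5; r = 33.7 − 28.5 = 5.2
x=30: ŷ = -11.5 + 2·30 = 48.5; r = 47.9 − 48.5 = -0.6
x=40: ŷ = -11.5 + 2·40 = 68.5; r = 65.1 − 68.5 = -3.4
x=50: ŷ = -11.5 + 2·50 = 88.5; r = 91.1 − 88.5 = 2.6
x=60: ŷ = -11.5 + 2·60 = 108.5; r = 110.3 − 108.5 = 1.8
x=70: ŷ = -11.5 + 2·70 = 128.5; r = 126.3 − 128.5 = -2.2
SSE = 11.56 + 27.04 + 0.36 + 11.56 + 6.76 + 3.24 + 4.84 = 65.36
s = √(65.36/5) = √13.072 ≈ 3.62

s = 3.62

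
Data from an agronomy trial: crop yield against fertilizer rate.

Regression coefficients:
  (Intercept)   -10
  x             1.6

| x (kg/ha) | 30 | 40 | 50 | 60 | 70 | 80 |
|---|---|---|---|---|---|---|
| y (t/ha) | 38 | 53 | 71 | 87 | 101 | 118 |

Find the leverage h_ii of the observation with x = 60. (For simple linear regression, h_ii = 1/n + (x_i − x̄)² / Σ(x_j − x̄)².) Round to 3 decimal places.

x̄ = (30 + 40 + 50 + 60 + 70 + 80)/6 = 55
Σ(x − x̄)² = 625 + 225 + 25 + 25 + 225 + 625 = 1750
h = 1/6 + (5)²/1750 = 0.166667 + 0.0142857 = 0.181

h = 0.181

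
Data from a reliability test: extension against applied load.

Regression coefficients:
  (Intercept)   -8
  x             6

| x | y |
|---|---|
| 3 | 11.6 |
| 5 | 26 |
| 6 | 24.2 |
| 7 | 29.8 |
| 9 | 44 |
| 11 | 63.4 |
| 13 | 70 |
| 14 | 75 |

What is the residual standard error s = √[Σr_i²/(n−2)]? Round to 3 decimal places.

x=3: ŷ = -8 + 6·3 = 10; r = 11.6 − 10 = 1.6
x=5: ŷ = -8 + 6·5 = 22; r = 26 − 22 = 4
x=6: ŷ = -8 + 6·6 = 28; r = 24.2 − 28 = -3.8
x=7: ŷ = -8 + 6·7 = 34; r = 29.8 − 34 = -4.2
x=9: ŷ = -8 + 6·9 = 46; r = 44 − 46 = -2
x=11: ŷ = -8 + 6·11 = 58; r = 63.4 − 58 = 5.4
x=13: ŷ = -8 + 6·13 = 70; r = 70 − 70 = 0
x=14: ŷ = -8 + 6·14 = 76; r = 75 − 76 = -1
SSE = 2.56 + 16 + 14.44 + 17.64 + 4 + 29.16 + 0 + 1 = 84.8
s = √(84.8/6) = √14.1333 ≈ 3.759

s = 3.759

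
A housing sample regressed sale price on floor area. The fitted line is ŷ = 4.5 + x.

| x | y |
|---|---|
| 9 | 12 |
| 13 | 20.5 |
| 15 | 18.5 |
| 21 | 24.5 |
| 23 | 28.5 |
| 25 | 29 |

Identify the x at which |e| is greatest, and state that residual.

x=9: ŷ = 4.5 + 9 = 13.5; e = 12 − 13.5 = -1.5
x=13: ŷ = 4.5 + 13 = 17.5; e = 20.5 − 17.5 = 3
x=15: ŷ = 4.5 + 15 = 19.5; e = 18.5 − 19.5 = -1
x=21: ŷ = 4.5 + 21 = 25.5; e = 24.5 − 25.5 = -1
x=23: ŷ = 4.5 + 23 = 27.5; e = 28.5 − 27.5 = 1
x=25: ŷ = 4.5 + 25 = 29.5; e = 29 − 29.5 = -0.5
Largest |e| is 3 at x = 13, residual 3.

x = 13, e = 3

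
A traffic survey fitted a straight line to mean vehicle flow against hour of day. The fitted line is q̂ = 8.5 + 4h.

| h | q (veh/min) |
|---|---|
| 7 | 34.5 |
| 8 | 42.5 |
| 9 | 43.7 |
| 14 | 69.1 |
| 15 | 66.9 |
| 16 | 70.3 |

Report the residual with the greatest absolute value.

e = 4.6

h=7: q̂ = 8.5 + 4·7 = 36.5; e = 34.5 − 36.5 = -2
h=8: q̂ = 8.5 + 4·8 = 40.5; e = 42.5 − 40.5 = 2
h=9: q̂ = 8.5 + 4·9 = 44.5; e = 43.7 − 44.5 = -0.8
h=14: q̂ = 8.5 + 4·14 = 64.5; e = 69.1 − 64.5 = 4.6
h=15: q̂ = 8.5 + 4·15 = 68.5; e = 66.9 − 68.5 = -1.6
h=16: q̂ = 8.5 + 4·16 = 72.5; e = 70.3 − 72.5 = -2.2
Largest |e| is 4.6 at h = 14, residual 4.6.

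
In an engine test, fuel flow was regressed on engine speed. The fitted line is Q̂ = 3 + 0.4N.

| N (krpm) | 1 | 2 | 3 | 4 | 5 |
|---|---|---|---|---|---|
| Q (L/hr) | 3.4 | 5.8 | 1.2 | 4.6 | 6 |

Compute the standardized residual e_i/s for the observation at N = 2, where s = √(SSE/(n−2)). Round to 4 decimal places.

N=1: Q̂ = 3 + 0.4·1 = 3.4; e = 3.4 − 3.4 = 0
N=2: Q̂ = 3 + 0.4·2 = 3.8; e = 5.8 − 3.8 = 2
N=3: Q̂ = 3 + 0.4·3 = 4.2; e = 1.2 − 4.2 = -3
N=4: Q̂ = 3 + 0.4·4 = 4.6; e = 4.6 − 4.6 = 0
N=5: Q̂ = 3 + 0.4·5 = 5; e = 6 − 5 = 1
SSE = 0 + 4 + 9 + 0 + 1 = 14
s = √(14/3) = 2.16025
e/s = 2 / 2.16025 = 0.9258

0.9258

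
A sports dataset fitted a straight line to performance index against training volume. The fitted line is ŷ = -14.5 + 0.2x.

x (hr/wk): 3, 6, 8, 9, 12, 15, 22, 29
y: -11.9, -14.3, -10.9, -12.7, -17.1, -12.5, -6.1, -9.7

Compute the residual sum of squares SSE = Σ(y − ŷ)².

x=3: ŷ = -14.5 + 0.2·3 = -13.9; e = -11.9 − (-13.9) = 2
x=6: ŷ = -14.5 + 0.2·6 = -13.3; e = -14.3 − (-13.3) = -1
x=8: ŷ = -14.5 + 0.2·8 = -12.9; e = -10.9 − (-12.9) = 2
x=9: ŷ = -14.5 + 0.2·9 = -12.7; e = -12.7 − (-12.7) = 0
x=12: ŷ = -14.5 + 0.2·12 = -12.1; e = -17.1 − (-12.1) = -5
x=15: ŷ = -14.5 + 0.2·15 = -11.5; e = -12.5 − (-11.5) = -1
x=22: ŷ = -14.5 + 0.2·22 = -10.1; e = -6.1 − (-10.1) = 4
x=29: ŷ = -14.5 + 0.2·29 = -8.7; e = -9.7 − (-8.7) = -1
SSE = 4 + 1 + 4 + 0 + 25 + 1 + 16 + 1 = 52

SSE = 52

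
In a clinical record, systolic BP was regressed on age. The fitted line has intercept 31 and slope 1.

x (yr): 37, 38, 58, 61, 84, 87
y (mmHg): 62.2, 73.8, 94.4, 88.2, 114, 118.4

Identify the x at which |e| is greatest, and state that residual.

x=37: ŷ = 31 + 37 = 68; e = 62.2 − 68 = -5.8
x=38: ŷ = 31 + 38 = 69; e = 73.8 − 69 = 4.8
x=58: ŷ = 31 + 58 = 89; e = 94.4 − 89 = 5.4
x=61: ŷ = 31 + 61 = 92; e = 88.2 − 92 = -3.8
x=84: ŷ = 31 + 84 = 115; e = 114 − 115 = -1
x=87: ŷ = 31 + 87 = 118; e = 118.4 − 118 = 0.4
Largest |e| is 5.8 at x = 37, residual -5.8.

x = 37, e = -5.8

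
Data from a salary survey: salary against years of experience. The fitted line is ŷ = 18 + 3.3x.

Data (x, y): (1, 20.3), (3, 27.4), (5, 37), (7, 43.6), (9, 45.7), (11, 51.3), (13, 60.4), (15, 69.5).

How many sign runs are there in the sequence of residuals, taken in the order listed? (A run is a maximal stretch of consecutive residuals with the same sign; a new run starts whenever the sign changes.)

x=1: ŷ = 18 + 3.3·1 = 21.3; e = 20.3 − 21.3 = -1
x=3: ŷ = 18 + 3.3·3 = 27.9; e = 27.4 − 27.9 = -0.5
x=5: ŷ = 18 + 3.3·5 = 34.5; e = 37 − 34.5 = 2.5
x=7: ŷ = 18 + 3.3·7 = 41.1; e = 43.6 − 41.1 = 2.5
x=9: ŷ = 18 + 3.3·9 = 47.7; e = 45.7 − 47.7 = -2
x=11: ŷ = 18 + 3.3·11 = 54.3; e = 51.3 − 54.3 = -3
x=13: ŷ = 18 + 3.3·13 = 60.9; e = 60.4 − 60.9 = -0.5
x=15: ŷ = 18 + 3.3·15 = 67.5; e = 69.5 − 67.5 = 2
Signs: − − + + − − − +
Runs: −×2, +×2, −×3, +×1 → 4

4 runs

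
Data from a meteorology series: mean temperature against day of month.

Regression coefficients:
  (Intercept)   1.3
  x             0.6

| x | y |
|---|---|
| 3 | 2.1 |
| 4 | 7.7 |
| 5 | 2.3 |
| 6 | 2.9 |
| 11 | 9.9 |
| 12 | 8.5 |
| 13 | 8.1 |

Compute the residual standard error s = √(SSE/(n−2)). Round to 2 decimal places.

s = 2.45

x=3: ŷ = 1.3 + 0.6·3 = 3.1; e = 2.1 − 3.1 = -1
x=4: ŷ = 1.3 + 0.6·4 = 3.7; e = 7.7 − 3.7 = 4
x=5: ŷ = 1.3 + 0.6·5 = 4.3; e = 2.3 − 4.3 = -2
x=6: ŷ = 1.3 + 0.6·6 = 4.9; e = 2.9 − 4.9 = -2
x=11: ŷ = 1.3 + 0.6·11 = 7.9; e = 9.9 − 7.9 = 2
x=12: ŷ = 1.3 + 0.6·12 = 8.5; e = 8.5 − 8.5 = 0
x=13: ŷ = 1.3 + 0.6·13 = 9.1; e = 8.1 − 9.1 = -1
SSE = 1 + 16 + 4 + 4 + 4 + 0 + 1 = 30
s = √(30/5) = √6 ≈ 2.45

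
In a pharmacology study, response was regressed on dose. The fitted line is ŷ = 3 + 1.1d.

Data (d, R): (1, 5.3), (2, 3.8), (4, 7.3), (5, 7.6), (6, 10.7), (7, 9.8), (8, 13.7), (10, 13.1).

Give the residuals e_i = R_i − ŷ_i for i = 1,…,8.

d=1: ŷ = 3 + 1.1·1 = 4.1; e = 5.3 − 4.1 = 1.2
d=2: ŷ = 3 + 1.1·2 = 5.2; e = 3.8 − 5.2 = -1.4
d=4: ŷ = 3 + 1.1·4 = 7.4; e = 7.3 − 7.4 = -0.1
d=5: ŷ = 3 + 1.1·5 = 8.5; e = 7.6 − 8.5 = -0.9
d=6: ŷ = 3 + 1.1·6 = 9.6; e = 10.7 − 9.6 = 1.1
d=7: ŷ = 3 + 1.1·7 = 10.7; e = 9.8 − 10.7 = -0.9
d=8: ŷ = 3 + 1.1·8 = 11.8; e = 13.7 − 11.8 = 1.9
d=10: ŷ = 3 + 1.1·10 = 14; e = 13.1 − 14 = -0.9

1.2, -1.4, -0.1, -0.9, 1.1, -0.9, 1.9, -0.9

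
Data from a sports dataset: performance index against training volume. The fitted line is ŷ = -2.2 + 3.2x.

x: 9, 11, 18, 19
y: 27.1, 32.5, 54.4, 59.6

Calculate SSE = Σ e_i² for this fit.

SSE = 2.5

x=9: ŷ = -2.2 + 3.2·9 = 26.6; e = 27.1 − 26.6 = 0.5
x=11: ŷ = -2.2 + 3.2·11 = 33; e = 32.5 − 33 = -0.5
x=18: ŷ = -2.2 + 3.2·18 = 55.4; e = 54.4 − 55.4 = -1
x=19: ŷ = -2.2 + 3.2·19 = 58.6; e = 59.6 − 58.6 = 1
SSE = 0.25 + 0.25 + 1 + 1 = 2.5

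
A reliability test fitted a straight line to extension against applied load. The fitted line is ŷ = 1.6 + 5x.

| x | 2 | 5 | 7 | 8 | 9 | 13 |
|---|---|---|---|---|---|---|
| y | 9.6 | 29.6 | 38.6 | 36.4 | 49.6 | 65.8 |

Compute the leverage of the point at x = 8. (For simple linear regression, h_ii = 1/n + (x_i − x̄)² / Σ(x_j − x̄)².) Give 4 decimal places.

h = 0.1731

x̄ = (2 + 5 + 7 + 8 + 9 + 13)/6 = 7.33333
Σ(x − x̄)² = 28.4444 + 5.44444 + 0.111111 + 0.444444 + 2.77778 + 32.1111 = 69.3333
h = 1/6 + (0.666667)²/69.3333 = 0.166667 + 0.00641026 = 0.1731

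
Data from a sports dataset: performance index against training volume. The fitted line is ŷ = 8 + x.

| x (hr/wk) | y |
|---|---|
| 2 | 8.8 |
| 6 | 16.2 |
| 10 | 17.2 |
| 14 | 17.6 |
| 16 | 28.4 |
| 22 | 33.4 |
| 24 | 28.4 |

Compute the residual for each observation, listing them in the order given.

x=2: ŷ = 8 + 2 = 10; r = 8.8 − 10 = -1.2
x=6: ŷ = 8 + 6 = 14; r = 16.2 − 14 = 2.2
x=10: ŷ = 8 + 10 = 18; r = 17.2 − 18 = -0.8
x=14: ŷ = 8 + 14 = 22; r = 17.6 − 22 = -4.4
x=16: ŷ = 8 + 16 = 24; r = 28.4 − 24 = 4.4
x=22: ŷ = 8 + 22 = 30; r = 33.4 − 30 = 3.4
x=24: ŷ = 8 + 24 = 32; r = 28.4 − 32 = -3.6

-1.2, 2.2, -0.8, -4.4, 4.4, 3.4, -3.6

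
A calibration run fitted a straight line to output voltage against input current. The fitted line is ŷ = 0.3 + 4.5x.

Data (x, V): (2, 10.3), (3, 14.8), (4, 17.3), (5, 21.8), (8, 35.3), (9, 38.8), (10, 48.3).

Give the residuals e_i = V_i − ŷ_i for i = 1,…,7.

1, 1, -1, -1, -1, -2, 3

x=2: ŷ = 0.3 + 4.5·2 = 9.3; e = 10.3 − 9.3 = 1
x=3: ŷ = 0.3 + 4.5·3 = 13.8; e = 14.8 − 13.8 = 1
x=4: ŷ = 0.3 + 4.5·4 = 18.3; e = 17.3 − 18.3 = -1
x=5: ŷ = 0.3 + 4.5·5 = 22.8; e = 21.8 − 22.8 = -1
x=8: ŷ = 0.3 + 4.5·8 = 36.3; e = 35.3 − 36.3 = -1
x=9: ŷ = 0.3 + 4.5·9 = 40.8; e = 38.8 − 40.8 = -2
x=10: ŷ = 0.3 + 4.5·10 = 45.3; e = 48.3 − 45.3 = 3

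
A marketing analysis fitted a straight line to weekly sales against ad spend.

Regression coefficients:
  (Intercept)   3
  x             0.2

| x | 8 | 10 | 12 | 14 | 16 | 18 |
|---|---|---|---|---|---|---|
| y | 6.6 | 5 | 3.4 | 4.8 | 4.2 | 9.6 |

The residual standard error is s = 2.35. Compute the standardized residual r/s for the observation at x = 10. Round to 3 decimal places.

0.000

ŷ = 3 + 0.2·10 = 5
r = 5 − 5 = 0
r/s = 0 / 2.35 = 0.000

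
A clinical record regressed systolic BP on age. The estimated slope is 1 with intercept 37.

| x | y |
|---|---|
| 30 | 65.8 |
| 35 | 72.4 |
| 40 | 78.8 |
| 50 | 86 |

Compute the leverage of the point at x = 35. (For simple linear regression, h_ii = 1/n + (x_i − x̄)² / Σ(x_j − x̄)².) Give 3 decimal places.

h = 0.314

x̄ = (30 + 35 + 40 + 50)/4 = 38.75
Σ(x − x̄)² = 76.5625 + 14.0625 + 1.5625 + 126.562 = 218.75
h = 1/4 + (-3.75)²/218.75 = 0.25 + 0.0642857 = 0.314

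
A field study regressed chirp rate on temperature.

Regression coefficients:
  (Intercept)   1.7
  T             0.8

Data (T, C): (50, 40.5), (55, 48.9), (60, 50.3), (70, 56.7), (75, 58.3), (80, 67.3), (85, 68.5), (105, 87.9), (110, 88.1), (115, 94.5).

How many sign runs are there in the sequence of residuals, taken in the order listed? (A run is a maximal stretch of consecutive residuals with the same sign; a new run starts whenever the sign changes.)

8 runs

T=50: Ĉ = 1.7 + 0.8·50 = 41.7; e = 40.5 − 41.7 = -1.2
T=55: Ĉ = 1.7 + 0.8·55 = 45.7; e = 48.9 − 45.7 = 3.2
T=60: Ĉ = 1.7 + 0.8·60 = 49.7; e = 50.3 − 49.7 = 0.6
T=70: Ĉ = 1.7 + 0.8·70 = 57.7; e = 56.7 − 57.7 = -1
T=75: Ĉ = 1.7 + 0.8·75 = 61.7; e = 58.3 − 61.7 = -3.4
T=80: Ĉ = 1.7 + 0.8·80 = 65.7; e = 67.3 − 65.7 = 1.6
T=85: Ĉ = 1.7 + 0.8·85 = 69.7; e = 68.5 − 69.7 = -1.2
T=105: Ĉ = 1.7 + 0.8·105 = 85.7; e = 87.9 − 85.7 = 2.2
T=110: Ĉ = 1.7 + 0.8·110 = 89.7; e = 88.1 − 89.7 = -1.6
T=115: Ĉ = 1.7 + 0.8·115 = 93.7; e = 94.5 − 93.7 = 0.8
Signs: − + + − − + − + − +
Runs: −×1, +×2, −×2, +×1, −×1, +×1, −×1, +×1 → 8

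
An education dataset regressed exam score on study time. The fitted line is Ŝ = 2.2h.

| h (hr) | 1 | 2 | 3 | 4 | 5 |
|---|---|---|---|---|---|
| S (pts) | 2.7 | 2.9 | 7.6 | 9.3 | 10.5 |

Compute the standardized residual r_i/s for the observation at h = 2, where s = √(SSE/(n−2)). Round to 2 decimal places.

h=1: Ŝ = 2.2·1 = 2.2; r = 2.7 − 2.2 = 0.5
h=2: Ŝ = 2.2·2 = 4.4; r = 2.9 − 4.4 = -1.5
h=3: Ŝ = 2.2·3 = 6.6; r = 7.6 − 6.6 = 1
h=4: Ŝ = 2.2·4 = 8.8; r = 9.3 − 8.8 = 0.5
h=5: Ŝ = 2.2·5 = 11; r = 10.5 − 11 = -0.5
SSE = 0.25 + 2.25 + 1 + 0.25 + 0.25 = 4
s = √(4/3) = 1.1547
r/s = -1.5 / 1.1547 = -1.30

-1.30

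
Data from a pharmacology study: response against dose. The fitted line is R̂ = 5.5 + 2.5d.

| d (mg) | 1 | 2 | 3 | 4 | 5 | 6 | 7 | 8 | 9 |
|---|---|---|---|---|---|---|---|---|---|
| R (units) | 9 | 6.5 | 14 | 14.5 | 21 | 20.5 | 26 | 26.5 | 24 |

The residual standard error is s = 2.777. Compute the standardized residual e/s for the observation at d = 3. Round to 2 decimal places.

0.36

R̂ = 5.5 + 2.5·3 = 13
e = 14 − 13 = 1
e/s = 1 / 2.777 = 0.36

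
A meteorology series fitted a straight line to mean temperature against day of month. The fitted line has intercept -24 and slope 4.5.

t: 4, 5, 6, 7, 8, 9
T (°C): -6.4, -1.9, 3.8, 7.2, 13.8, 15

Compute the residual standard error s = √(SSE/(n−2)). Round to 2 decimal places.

s = 1.28

t=4: T̂ = -24 + 4.5·4 = -6; r = -6.4 − (-6) = -0.4
t=5: T̂ = -24 + 4.5·5 = -1.5; r = -1.9 − (-1.5) = -0.4
t=6: T̂ = -24 + 4.5·6 = 3; r = 3.8 − 3 = 0.8
t=7: T̂ = -24 + 4.5·7 = 7.5; r = 7.2 − 7.5 = -0.3
t=8: T̂ = -24 + 4.5·8 = 12; r = 13.8 − 12 = 1.8
t=9: T̂ = -24 + 4.5·9 = 16.5; r = 15 − 16.5 = -1.5
SSE = 0.16 + 0.16 + 0.64 + 0.09 + 3.24 + 2.25 = 6.54
s = √(6.54/4) = √1.635 ≈ 1.28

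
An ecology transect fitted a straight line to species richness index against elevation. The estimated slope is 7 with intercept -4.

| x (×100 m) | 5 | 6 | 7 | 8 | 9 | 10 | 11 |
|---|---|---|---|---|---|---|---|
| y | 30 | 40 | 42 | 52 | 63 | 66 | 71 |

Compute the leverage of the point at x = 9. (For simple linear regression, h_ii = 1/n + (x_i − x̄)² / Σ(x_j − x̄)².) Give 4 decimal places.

x̄ = (5 + 6 + 7 + 8 + 9 + 10 + 11)/7 = 8
Σ(x − x̄)² = 9 + 4 + 1 + 0 + 1 + 4 + 9 = 28
h = 1/7 + (1)²/28 = 0.142857 + 0.0357143 = 0.1786

h = 0.1786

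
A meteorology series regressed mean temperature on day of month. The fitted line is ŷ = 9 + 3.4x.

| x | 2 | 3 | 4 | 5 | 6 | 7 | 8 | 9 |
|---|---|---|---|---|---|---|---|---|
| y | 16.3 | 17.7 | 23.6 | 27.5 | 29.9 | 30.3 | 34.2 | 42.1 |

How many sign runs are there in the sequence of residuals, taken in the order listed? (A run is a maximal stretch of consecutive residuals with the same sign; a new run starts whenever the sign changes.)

x=2: ŷ = 9 + 3.4·2 = 15.8; r = 16.3 − 15.8 = 0.5
x=3: ŷ = 9 + 3.4·3 = 19.2; r = 17.7 − 19.2 = -1.5
x=4: ŷ = 9 + 3.4·4 = 22.6; r = 23.6 − 22.6 = 1
x=5: ŷ = 9 + 3.4·5 = 26; r = 27.5 − 26 = 1.5
x=6: ŷ = 9 + 3.4·6 = 29.4; r = 29.9 − 29.4 = 0.5
x=7: ŷ = 9 + 3.4·7 = 32.8; r = 30.3 − 32.8 = -2.5
x=8: ŷ = 9 + 3.4·8 = 36.2; r = 34.2 − 36.2 = -2
x=9: ŷ = 9 + 3.4·9 = 39.6; r = 42.1 − 39.6 = 2.5
Signs: + − + + + − − +
Runs: +×1, −×1, +×3, −×2, +×1 → 5

5 runs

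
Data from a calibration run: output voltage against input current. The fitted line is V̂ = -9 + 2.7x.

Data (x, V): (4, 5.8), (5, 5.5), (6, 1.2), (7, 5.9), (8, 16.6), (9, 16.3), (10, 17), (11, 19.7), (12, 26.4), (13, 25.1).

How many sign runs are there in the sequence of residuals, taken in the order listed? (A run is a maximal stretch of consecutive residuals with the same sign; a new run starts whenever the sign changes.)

x=4: V̂ = -9 + 2.7·4 = 1.8; e = 5.8 − 1.8 = 4
x=5: V̂ = -9 + 2.7·5 = 4.5; e = 5.5 − 4.5 = 1
x=6: V̂ = -9 + 2.7·6 = 7.2; e = 1.2 − 7.2 = -6
x=7: V̂ = -9 + 2.7·7 = 9.9; e = 5.9 − 9.9 = -4
x=8: V̂ = -9 + 2.7·8 = 12.6; e = 16.6 − 12.6 = 4
x=9: V̂ = -9 + 2.7·9 = 15.3; e = 16.3 − 15.3 = 1
x=10: V̂ = -9 + 2.7·10 = 18; e = 17 − 18 = -1
x=11: V̂ = -9 + 2.7·11 = 20.7; e = 19.7 − 20.7 = -1
x=12: V̂ = -9 + 2.7·12 = 23.4; e = 26.4 − 23.4 = 3
x=13: V̂ = -9 + 2.7·13 = 26.1; e = 25.1 − 26.1 = -1
Signs: + + − − + + − − + −
Runs: +×2, −×2, +×2, −×2, +×1, −×1 → 6

6 runs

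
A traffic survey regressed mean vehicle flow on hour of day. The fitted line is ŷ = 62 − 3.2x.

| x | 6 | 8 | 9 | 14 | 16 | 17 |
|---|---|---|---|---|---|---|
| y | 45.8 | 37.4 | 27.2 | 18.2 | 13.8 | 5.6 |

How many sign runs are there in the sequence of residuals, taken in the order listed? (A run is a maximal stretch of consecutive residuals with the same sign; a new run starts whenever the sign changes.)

x=6: ŷ = 62 − 3.2·6 = 42.8; r = 45.8 − 42.8 = 3
x=8: ŷ = 62 − 3.2·8 = 36.4; r = 37.4 − 36.4 = 1
x=9: ŷ = 62 − 3.2·9 = 33.2; r = 27.2 − 33.2 = -6
x=14: ŷ = 62 − 3.2·14 = 17.2; r = 18.2 − 17.2 = 1
x=16: ŷ = 62 − 3.2·16 = 10.8; r = 13.8 − 10.8 = 3
x=17: ŷ = 62 − 3.2·17 = 7.6; r = 5.6 − 7.6 = -2
Signs: + + − + + −
Runs: +×2, −×1, +×2, −×1 → 4

4 runs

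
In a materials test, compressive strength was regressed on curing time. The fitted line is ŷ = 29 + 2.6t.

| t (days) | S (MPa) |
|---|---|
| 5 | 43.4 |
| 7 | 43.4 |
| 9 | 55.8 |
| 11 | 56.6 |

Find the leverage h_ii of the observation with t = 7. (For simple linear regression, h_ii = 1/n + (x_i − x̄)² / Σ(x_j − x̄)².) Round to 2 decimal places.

h = 0.30

t̄ = (5 + 7 + 9 + 11)/4 = 8
Σ(t − t̄)² = 9 + 1 + 1 + 9 = 20
h = 1/4 + (-1)²/20 = 0.25 + 0.05 = 0.30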